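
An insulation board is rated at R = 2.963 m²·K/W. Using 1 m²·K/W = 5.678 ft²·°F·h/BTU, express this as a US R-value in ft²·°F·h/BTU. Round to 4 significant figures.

R_US = 2.963 × 5.678 = 16.824

16.82 ft²·°F·h/BTU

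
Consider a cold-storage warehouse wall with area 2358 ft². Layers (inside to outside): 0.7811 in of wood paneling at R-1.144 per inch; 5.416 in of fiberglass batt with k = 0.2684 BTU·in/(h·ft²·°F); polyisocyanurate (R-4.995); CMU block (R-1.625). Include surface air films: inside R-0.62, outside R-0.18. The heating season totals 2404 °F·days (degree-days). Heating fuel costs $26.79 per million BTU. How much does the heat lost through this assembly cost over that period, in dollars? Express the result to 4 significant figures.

0.7811 × 1.144 = 0.89358
5.416/0.2684 = 20.179
R_total = 0.62 + 0.89358 + 20.179 + 4.995 + 1.625 + 0.18 = 28.492 ft²·°F·h/BTU
E = A × HDD × 24 / R = 2358 × 2404 × 24 / 28.492 = 4774900 BTU
Cost = 4774900/10⁶ × 26.79 = $127.92

127.9 dollars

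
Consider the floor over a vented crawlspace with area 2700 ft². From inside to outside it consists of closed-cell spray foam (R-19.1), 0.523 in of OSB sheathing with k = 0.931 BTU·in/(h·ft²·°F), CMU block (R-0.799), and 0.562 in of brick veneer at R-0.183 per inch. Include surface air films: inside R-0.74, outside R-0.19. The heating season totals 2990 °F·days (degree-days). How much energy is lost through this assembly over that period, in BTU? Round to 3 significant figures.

9010000 BTU

0.523/0.931 = 0.5618
0.562 × 0.183 = 0.1028
R_total = 0.74 + 19.1 + 0.5618 + 0.799 + 0.1028 + 0.19 = 21.49 ft²·°F·h/BTU
E = A × HDD × 24 / R = 2700 × 2990 × 24 / 21.49 = 9014000 BTU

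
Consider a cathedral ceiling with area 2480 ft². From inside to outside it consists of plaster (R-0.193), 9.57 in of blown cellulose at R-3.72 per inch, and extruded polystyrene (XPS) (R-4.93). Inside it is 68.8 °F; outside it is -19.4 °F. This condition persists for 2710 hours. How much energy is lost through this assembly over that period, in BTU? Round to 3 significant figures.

9.57 × 3.72 = 35.6
R_total = 0.193 + 35.6 + 4.93 = 40.72 ft²·°F·h/BTU
Q = 2480 × (68.8 − (-19.4)) / 40.72 = 5371 BTU/h
E = 5371 × 2710 = 14560000 BTU

14600000 BTU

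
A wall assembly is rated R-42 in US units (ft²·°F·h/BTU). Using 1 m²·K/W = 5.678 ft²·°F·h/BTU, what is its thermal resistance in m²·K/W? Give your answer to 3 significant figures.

7.40 m²·K/W

R_SI = 42/5.678 = 7.397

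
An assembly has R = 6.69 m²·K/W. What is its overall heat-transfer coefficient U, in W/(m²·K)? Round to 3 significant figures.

U = 1/R = 1/6.69 = 0.1495

0.149 W/(m²·K)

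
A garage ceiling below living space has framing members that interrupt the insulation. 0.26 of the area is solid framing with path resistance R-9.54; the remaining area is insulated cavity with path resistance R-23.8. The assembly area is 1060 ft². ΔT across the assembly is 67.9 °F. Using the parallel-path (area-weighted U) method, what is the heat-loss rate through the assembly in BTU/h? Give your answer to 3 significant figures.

4200 BTU/h

U_eff = 0.74/23.8 + 0.26/9.54 = 0.03109 + 0.02725 = 0.05835
R_eff = 1/U_eff = 17.14 ft²·°F·h/BTU
Q = 1060 × 67.9 / 17.14 = 4199 BTU/h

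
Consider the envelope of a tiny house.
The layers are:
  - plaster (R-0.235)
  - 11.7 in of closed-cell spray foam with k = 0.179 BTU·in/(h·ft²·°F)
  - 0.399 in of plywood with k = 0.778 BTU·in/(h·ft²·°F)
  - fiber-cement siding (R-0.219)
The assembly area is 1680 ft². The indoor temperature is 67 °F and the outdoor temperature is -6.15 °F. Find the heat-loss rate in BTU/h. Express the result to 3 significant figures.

1850 BTU/h

11.7/0.179 = 65.36
0.399/0.778 = 0.5129
R_total = 0.235 + 65.36 + 0.5129 + 0.219 = 66.33 ft²·°F·h/BTU
Q = A·ΔT/R = 1680 × (67 − (-6.15)) / 66.33 = 1853 BTU/h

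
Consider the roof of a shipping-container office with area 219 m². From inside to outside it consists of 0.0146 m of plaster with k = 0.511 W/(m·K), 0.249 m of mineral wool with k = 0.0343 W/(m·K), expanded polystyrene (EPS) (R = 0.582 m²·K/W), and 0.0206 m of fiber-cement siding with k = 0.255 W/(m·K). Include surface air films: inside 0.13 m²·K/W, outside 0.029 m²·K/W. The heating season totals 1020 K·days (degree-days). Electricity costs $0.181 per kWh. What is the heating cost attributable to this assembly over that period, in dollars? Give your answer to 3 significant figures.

0.0146/0.511 = 0.02857
0.249/0.0343 = 7.259
0.0206/0.255 = 0.08078
R_total = 0.13 + 0.02857 + 7.259 + 0.582 + 0.08078 + 0.029 = 8.11 m²·K/W
E = A × HDD × 24 / R / 1000 = 219 × 1020 × 24 / 8.11 / 1000 = 661.1 kWh
Cost = 661.1 × 0.181 = $119.7

120 dollars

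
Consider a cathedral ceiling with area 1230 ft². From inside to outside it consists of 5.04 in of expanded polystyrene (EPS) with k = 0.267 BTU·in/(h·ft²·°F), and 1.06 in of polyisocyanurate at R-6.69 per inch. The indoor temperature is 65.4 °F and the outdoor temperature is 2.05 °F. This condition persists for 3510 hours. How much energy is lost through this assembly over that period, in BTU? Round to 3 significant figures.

10500000 BTU

5.04/0.267 = 18.88
1.06 × 6.69 = 7.091
R_total = 18.88 + 7.091 = 25.97 ft²·°F·h/BTU
Q = 1230 × (65.4 − 2.05) / 25.97 = 3001 BTU/h
E = 3001 × 3510 = 10530000 BTU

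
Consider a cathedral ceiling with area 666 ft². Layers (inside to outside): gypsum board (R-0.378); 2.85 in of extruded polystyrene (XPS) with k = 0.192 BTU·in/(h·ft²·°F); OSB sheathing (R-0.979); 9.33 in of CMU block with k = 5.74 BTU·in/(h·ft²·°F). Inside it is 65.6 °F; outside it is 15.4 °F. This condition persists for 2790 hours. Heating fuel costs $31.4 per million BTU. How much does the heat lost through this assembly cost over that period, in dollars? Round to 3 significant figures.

2.85/0.192 = 14.84
9.33/5.74 = 1.625
R_total = 0.378 + 14.84 + 0.979 + 1.625 = 17.83 ft²·°F·h/BTU
Q = 666 × (65.6 − 15.4) / 17.83 = 1876 BTU/h
E = 1876 × 2790 = 5233000 BTU
Cost = 5233000/10⁶ × 31.4 = $164.3

164 dollars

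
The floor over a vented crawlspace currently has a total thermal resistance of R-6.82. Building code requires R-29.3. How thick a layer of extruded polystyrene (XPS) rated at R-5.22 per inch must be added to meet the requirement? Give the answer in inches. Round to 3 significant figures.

4.31 in

ΔR = 29.3 − 6.82 = 22.48 ft²·°F·h/BTU
L = ΔR / (R/in) = 22.48/5.22 = 4.307 in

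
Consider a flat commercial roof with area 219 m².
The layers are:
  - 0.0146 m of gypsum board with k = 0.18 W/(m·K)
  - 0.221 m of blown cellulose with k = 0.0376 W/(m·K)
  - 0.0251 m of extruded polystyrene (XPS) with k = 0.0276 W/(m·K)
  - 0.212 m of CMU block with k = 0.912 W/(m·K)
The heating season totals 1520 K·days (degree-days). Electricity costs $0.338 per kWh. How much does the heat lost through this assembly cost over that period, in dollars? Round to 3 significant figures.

380 dollars

0.0146/0.18 = 0.08111
0.221/0.0376 = 5.878
0.0251/0.0276 = 0.9094
0.212/0.912 = 0.2325
R_total = 0.08111 + 5.878 + 0.9094 + 0.2325 = 7.101 m²·K/W
E = A × HDD × 24 / R / 1000 = 219 × 1520 × 24 / 7.101 / 1000 = 1125 kWh
Cost = 1125 × 0.338 = $380.3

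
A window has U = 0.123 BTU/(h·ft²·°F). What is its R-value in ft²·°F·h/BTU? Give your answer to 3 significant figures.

R = 1/U = 1/0.123 = 8.13

8.13 ft²·°F·h/BTU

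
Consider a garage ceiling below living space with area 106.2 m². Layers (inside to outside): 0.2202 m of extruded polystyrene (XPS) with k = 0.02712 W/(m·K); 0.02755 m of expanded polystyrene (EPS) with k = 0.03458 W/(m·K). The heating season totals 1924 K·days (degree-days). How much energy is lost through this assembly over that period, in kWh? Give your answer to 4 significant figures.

550.0 kWh

0.2202/0.02712 = 8.1195
0.02755/0.03458 = 0.7967
R_total = 8.1195 + 0.7967 = 8.9162 m²·K/W
E = A × HDD × 24 / R / 1000 = 106.2 × 1924 × 24 / 8.9162 / 1000 = 550 kWh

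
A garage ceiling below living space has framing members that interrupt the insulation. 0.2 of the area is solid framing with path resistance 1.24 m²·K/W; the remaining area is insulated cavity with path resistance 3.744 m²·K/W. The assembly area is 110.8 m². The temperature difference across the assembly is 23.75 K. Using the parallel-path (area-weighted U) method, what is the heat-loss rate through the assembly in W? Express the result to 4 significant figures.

986.7 W

U_eff = 0.8/3.744 + 0.2/1.24 = 0.21368 + 0.16129 = 0.37497
R_eff = 1/U_eff = 2.6669 m²·K/W
Q = 110.8 × 23.75 / 2.6669 = 986.72 W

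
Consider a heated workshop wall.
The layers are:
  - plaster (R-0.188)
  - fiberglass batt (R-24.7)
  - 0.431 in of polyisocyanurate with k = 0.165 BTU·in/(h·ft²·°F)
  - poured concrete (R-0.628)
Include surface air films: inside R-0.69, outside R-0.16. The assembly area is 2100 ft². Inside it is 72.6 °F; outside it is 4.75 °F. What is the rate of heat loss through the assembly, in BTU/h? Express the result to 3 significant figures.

0.431/0.165 = 2.612
R_total = 0.69 + 0.188 + 24.7 + 2.612 + 0.628 + 0.16 = 28.98 ft²·°F·h/BTU
Q = A·ΔT/R = 2100 × (72.6 − 4.75) / 28.98 = 4917 BTU/h

4920 BTU/h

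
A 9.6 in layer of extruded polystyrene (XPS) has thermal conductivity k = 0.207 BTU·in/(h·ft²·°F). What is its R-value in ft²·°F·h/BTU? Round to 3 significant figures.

46.4 ft²·°F·h/BTU

R = L/k = 9.6/0.207 = 46.38 ft²·°F·h/BTU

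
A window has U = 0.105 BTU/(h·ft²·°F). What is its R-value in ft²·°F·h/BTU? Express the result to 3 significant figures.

R = 1/U = 1/0.105 = 9.524

9.52 ft²·°F·h/BTU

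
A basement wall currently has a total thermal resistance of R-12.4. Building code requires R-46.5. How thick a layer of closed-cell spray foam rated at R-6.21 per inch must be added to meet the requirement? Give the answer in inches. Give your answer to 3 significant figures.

ΔR = 46.5 − 12.4 = 34.1 ft²·°F·h/BTU
L = ΔR / (R/in) = 34.1/6.21 = 5.491 in

5.49 in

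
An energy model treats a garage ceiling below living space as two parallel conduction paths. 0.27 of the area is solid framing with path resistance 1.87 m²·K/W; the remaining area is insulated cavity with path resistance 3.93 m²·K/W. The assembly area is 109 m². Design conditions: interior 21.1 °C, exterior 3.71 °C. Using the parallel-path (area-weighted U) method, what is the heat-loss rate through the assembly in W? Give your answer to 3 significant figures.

626 W

U_eff = 0.73/3.93 + 0.27/1.87 = 0.1858 + 0.1444 = 0.3301
R_eff = 1/U_eff = 3.029 m²·K/W
Q = 109 × (21.1 − 3.71) / 3.029 = 625.8 W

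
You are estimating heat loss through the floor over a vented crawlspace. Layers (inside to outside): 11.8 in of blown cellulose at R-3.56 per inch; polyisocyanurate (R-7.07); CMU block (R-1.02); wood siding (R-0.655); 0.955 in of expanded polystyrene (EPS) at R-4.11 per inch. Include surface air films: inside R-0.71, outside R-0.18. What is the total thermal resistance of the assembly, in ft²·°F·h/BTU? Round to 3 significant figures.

55.6 ft²·°F·h/BTU

11.8 × 3.56 = 42.01
0.955 × 4.11 = 3.925
R_total = 0.71 + 42.01 + 7.07 + 1.02 + 0.655 + 3.925 + 0.18 = 55.57 ft²·°F·h/BTU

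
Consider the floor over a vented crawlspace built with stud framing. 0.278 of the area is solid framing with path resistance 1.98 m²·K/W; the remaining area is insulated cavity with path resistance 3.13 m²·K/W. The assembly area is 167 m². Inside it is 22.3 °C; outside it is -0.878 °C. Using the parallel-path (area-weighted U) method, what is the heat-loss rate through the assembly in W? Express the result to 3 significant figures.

1440 W

U_eff = 0.722/3.13 + 0.278/1.98 = 0.2307 + 0.1404 = 0.3711
R_eff = 1/U_eff = 2.695 m²·K/W
Q = 167 × (22.3 − (-0.878)) / 2.695 = 1436 W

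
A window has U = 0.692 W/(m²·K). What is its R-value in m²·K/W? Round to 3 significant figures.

1.45 m²·K/W

R = 1/U = 1/0.692 = 1.445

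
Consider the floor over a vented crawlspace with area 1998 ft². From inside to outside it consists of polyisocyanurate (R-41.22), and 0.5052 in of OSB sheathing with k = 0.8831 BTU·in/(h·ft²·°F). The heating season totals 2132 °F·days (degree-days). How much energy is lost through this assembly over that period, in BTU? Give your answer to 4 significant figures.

0.5052/0.8831 = 0.57208
R_total = 41.22 + 0.57208 = 41.792 ft²·°F·h/BTU
E = A × HDD × 24 / R = 1998 × 2132 × 24 / 41.792 = 2446200 BTU

2446000 BTU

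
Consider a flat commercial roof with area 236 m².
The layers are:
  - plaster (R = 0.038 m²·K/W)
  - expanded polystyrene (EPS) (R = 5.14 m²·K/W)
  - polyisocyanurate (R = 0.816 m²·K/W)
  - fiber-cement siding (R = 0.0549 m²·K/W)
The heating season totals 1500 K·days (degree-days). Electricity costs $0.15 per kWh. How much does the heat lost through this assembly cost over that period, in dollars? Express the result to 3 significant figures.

R_total = 0.038 + 5.14 + 0.816 + 0.0549 = 6.049 m²·K/W
E = A × HDD × 24 / R / 1000 = 236 × 1500 × 24 / 6.049 / 1000 = 1405 kWh
Cost = 1405 × 0.15 = $210.7

211 dollars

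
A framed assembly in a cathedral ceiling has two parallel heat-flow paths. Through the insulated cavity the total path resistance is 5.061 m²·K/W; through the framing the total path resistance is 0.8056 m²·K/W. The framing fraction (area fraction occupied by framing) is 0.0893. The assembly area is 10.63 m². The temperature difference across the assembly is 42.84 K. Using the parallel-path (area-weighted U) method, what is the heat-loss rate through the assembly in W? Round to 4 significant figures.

U_eff = 0.9107/5.061 + 0.0893/0.8056 = 0.17994 + 0.11085 = 0.29079
R_eff = 1/U_eff = 3.4389 m²·K/W
Q = 10.63 × 42.84 / 3.4389 = 132.42 W

132.4 W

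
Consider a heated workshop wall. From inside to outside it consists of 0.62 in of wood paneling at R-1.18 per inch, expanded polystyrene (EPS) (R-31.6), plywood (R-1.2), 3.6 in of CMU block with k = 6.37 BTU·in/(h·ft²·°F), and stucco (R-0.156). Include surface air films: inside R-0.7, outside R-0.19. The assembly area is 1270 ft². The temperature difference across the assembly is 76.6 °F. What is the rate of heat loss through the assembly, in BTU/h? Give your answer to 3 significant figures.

0.62 × 1.18 = 0.7316
3.6/6.37 = 0.5651
R_total = 0.7 + 0.7316 + 31.6 + 1.2 + 0.5651 + 0.156 + 0.19 = 35.14 ft²·°F·h/BTU
Q = A·ΔT/R = 1270 × 76.6 / 35.14 = 2768 BTU/h

2770 BTU/h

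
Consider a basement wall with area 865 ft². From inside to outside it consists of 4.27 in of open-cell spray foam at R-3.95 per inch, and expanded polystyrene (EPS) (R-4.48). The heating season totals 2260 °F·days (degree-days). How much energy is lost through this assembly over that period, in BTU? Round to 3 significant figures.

4.27 × 3.95 = 16.87
R_total = 16.87 + 4.48 = 21.35 ft²·°F·h/BTU
E = A × HDD × 24 / R = 865 × 2260 × 24 / 21.35 = 2198000 BTU

2200000 BTU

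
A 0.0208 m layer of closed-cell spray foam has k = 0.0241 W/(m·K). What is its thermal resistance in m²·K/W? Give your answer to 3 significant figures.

R = L/k = 0.0208/0.0241 = 0.8631 m²·K/W

0.863 m²·K/W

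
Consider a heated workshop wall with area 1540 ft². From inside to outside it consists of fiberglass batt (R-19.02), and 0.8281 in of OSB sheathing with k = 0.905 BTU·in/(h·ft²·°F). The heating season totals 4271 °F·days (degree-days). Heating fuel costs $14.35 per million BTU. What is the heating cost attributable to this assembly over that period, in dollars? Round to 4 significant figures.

0.8281/0.905 = 0.91503
R_total = 19.02 + 0.91503 = 19.935 ft²·°F·h/BTU
E = A × HDD × 24 / R = 1540 × 4271 × 24 / 19.935 = 7918500 BTU
Cost = 7918500/10⁶ × 14.35 = $113.63

113.6 dollars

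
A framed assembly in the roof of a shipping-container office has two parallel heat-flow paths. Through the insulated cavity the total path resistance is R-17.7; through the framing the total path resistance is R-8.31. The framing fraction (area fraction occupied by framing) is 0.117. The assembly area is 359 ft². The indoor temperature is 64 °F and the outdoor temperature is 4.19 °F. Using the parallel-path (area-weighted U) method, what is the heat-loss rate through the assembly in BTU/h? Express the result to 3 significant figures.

U_eff = 0.883/17.7 + 0.117/8.31 = 0.04989 + 0.01408 = 0.06397
R_eff = 1/U_eff = 15.63 ft²·°F·h/BTU
Q = 359 × (64 − 4.19) / 15.63 = 1373 BTU/h

1370 BTU/h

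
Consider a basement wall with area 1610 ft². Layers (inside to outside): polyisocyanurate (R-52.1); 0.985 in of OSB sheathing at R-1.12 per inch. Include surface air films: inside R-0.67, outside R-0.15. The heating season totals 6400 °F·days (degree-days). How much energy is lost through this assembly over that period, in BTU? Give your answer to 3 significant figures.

0.985 × 1.12 = 1.103
R_total = 0.67 + 52.1 + 1.103 + 0.15 = 54.02 ft²·°F·h/BTU
E = A × HDD × 24 / R = 1610 × 6400 × 24 / 54.02 = 4578000 BTU

4580000 BTU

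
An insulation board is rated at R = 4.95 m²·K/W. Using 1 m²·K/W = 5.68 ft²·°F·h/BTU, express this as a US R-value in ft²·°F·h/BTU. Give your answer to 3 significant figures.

R_US = 4.95 × 5.68 = 28.12

28.1 ft²·°F·h/BTU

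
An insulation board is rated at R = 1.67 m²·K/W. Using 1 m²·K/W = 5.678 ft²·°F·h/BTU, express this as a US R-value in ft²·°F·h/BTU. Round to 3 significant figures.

R_US = 1.67 × 5.678 = 9.482

9.48 ft²·°F·h/BTU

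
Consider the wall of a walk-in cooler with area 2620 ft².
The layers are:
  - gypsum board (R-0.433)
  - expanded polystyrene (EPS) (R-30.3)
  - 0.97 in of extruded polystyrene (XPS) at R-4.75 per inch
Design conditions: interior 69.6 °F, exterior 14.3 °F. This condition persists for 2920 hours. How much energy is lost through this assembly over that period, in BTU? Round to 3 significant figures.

0.97 × 4.75 = 4.607
R_total = 0.433 + 30.3 + 4.607 = 35.34 ft²·°F·h/BTU
Q = 2620 × (69.6 − 14.3) / 35.34 = 4100 BTU/h
E = 4100 × 2920 = 11970000 BTU

12000000 BTU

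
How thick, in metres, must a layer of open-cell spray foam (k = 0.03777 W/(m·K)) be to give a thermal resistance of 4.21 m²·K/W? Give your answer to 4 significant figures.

L = R·k = 4.21 × 0.03777 = 0.15901 m

0.1590 m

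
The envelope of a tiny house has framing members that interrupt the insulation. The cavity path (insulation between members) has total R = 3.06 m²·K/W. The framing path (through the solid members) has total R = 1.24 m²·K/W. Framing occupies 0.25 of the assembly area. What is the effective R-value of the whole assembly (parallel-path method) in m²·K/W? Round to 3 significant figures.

U_eff = 0.75/3.06 + 0.25/1.24 = 0.2451 + 0.2016 = 0.4467
R_eff = 1/U_eff = 2.239 m²·K/W

2.24 m²·K/W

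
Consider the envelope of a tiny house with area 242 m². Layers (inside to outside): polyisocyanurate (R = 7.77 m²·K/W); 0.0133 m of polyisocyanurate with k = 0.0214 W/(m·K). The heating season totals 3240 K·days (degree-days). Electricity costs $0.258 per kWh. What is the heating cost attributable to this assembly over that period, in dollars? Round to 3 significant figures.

579 dollars

0.0133/0.0214 = 0.6215
R_total = 7.77 + 0.6215 = 8.391 m²·K/W
E = A × HDD × 24 / R / 1000 = 242 × 3240 × 24 / 8.391 / 1000 = 2242 kWh
Cost = 2242 × 0.258 = $578.6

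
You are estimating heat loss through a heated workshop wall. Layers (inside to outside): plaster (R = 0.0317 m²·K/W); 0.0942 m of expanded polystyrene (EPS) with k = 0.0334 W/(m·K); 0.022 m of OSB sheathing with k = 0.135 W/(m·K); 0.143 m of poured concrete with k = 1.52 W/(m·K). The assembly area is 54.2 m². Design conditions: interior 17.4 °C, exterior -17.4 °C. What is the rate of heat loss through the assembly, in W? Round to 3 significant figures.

607 W

0.0942/0.0334 = 2.82
0.022/0.135 = 0.163
0.143/1.52 = 0.09408
R_total = 0.0317 + 2.82 + 0.163 + 0.09408 = 3.109 m²·K/W
Q = A·ΔT/R = 54.2 × (17.4 − (-17.4)) / 3.109 = 606.7 W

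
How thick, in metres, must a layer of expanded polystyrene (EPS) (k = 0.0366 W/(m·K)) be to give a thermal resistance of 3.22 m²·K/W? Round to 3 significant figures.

0.118 m

L = R·k = 3.22 × 0.0366 = 0.1179 m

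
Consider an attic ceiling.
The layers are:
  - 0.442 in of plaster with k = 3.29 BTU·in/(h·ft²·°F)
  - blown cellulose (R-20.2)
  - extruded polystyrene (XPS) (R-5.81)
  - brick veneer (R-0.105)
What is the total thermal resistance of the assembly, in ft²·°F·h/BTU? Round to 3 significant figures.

26.2 ft²·°F·h/BTU

0.442/3.29 = 0.1343
R_total = 0.1343 + 20.2 + 5.81 + 0.105 = 26.25 ft²·°F·h/BTU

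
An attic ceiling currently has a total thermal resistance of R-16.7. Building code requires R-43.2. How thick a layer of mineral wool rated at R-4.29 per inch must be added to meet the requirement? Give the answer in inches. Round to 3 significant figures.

ΔR = 43.2 − 16.7 = 26.5 ft²·°F·h/BTU
L = ΔR / (R/in) = 26.5/4.29 = 6.177 in

6.18 in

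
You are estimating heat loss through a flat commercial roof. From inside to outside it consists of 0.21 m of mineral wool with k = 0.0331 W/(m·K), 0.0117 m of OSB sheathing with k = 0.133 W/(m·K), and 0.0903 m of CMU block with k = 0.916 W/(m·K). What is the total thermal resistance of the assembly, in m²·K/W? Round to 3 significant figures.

6.53 m²·K/W

0.21/0.0331 = 6.344
0.0117/0.133 = 0.08797
0.0903/0.916 = 0.09858
R_total = 6.344 + 0.08797 + 0.09858 = 6.531 m²·K/W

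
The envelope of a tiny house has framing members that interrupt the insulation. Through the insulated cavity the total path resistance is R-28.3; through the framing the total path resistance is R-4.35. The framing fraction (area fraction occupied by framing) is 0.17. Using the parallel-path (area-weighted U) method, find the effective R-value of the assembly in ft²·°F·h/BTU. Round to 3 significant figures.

14.6 ft²·°F·h/BTU

U_eff = 0.83/28.3 + 0.17/4.35 = 0.02933 + 0.03908 = 0.06841
R_eff = 1/U_eff = 14.62 ft²·°F·h/BTU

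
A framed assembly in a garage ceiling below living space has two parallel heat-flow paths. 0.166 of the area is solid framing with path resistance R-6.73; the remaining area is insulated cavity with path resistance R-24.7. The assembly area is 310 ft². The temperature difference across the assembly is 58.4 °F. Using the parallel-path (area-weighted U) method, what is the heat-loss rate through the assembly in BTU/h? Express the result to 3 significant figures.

1060 BTU/h

U_eff = 0.834/24.7 + 0.166/6.73 = 0.03377 + 0.02467 = 0.05843
R_eff = 1/U_eff = 17.11 ft²·°F·h/BTU
Q = 310 × 58.4 / 17.11 = 1058 BTU/h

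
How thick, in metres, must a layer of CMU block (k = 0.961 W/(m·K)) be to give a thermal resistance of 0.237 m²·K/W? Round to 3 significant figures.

L = R·k = 0.237 × 0.961 = 0.2278 m

0.228 m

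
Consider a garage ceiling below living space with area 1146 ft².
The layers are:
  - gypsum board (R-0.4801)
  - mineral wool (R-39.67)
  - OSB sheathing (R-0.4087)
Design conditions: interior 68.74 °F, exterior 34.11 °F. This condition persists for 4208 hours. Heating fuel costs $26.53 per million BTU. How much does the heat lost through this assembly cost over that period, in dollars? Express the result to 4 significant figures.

109.2 dollars

R_total = 0.4801 + 39.67 + 0.4087 = 40.559 ft²·°F·h/BTU
Q = 1146 × (68.74 − 34.11) / 40.559 = 978.48 BTU/h
E = 978.48 × 4208 = 4117400 BTU
Cost = 4117400/10⁶ × 26.53 = $109.24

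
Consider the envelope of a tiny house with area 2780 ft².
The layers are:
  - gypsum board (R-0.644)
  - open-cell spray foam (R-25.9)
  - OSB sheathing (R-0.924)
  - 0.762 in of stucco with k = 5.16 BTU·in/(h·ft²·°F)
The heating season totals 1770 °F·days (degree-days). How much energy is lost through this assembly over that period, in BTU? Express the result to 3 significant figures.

0.762/5.16 = 0.1477
R_total = 0.644 + 25.9 + 0.924 + 0.1477 = 27.62 ft²·°F·h/BTU
E = A × HDD × 24 / R = 2780 × 1770 × 24 / 27.62 = 4276000 BTU

4280000 BTU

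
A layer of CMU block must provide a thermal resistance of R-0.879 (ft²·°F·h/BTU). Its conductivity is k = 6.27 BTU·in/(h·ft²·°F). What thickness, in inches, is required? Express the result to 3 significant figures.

L = R × k = 0.879 × 6.27 = 5.511 in

5.51 in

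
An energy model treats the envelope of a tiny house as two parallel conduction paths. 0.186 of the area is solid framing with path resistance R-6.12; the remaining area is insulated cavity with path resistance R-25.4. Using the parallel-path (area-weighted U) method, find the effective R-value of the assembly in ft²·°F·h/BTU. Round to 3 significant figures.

16.0 ft²·°F·h/BTU

U_eff = 0.814/25.4 + 0.186/6.12 = 0.03205 + 0.03039 = 0.06244
R_eff = 1/U_eff = 16.02 ft²·°F·h/BTU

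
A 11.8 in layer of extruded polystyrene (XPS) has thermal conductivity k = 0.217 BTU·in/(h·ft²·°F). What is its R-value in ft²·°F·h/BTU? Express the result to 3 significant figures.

54.4 ft²·°F·h/BTU

R = L/k = 11.8/0.217 = 54.38 ft²·°F·h/BTU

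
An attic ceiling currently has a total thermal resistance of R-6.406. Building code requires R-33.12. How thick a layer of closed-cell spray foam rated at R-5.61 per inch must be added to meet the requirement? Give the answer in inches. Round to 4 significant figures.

4.762 in

ΔR = 33.12 − 6.406 = 26.714 ft²·°F·h/BTU
L = ΔR / (R/in) = 26.714/5.61 = 4.7619 in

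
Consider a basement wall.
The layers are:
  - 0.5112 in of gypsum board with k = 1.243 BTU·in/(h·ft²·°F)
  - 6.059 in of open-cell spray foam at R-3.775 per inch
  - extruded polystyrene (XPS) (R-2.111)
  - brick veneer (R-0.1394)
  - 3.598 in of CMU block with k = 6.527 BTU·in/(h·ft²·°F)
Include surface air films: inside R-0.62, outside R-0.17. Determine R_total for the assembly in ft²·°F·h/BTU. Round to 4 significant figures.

26.88 ft²·°F·h/BTU

0.5112/1.243 = 0.41126
6.059 × 3.775 = 22.873
3.598/6.527 = 0.55125
R_total = 0.62 + 0.41126 + 22.873 + 2.111 + 0.1394 + 0.55125 + 0.17 = 26.876 ft²·°F·h/BTU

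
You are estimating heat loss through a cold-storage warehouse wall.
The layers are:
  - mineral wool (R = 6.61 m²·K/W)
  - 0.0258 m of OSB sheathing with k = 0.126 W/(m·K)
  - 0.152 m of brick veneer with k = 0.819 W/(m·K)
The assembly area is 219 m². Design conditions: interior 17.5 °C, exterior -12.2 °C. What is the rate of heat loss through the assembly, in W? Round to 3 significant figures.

0.0258/0.126 = 0.2048
0.152/0.819 = 0.1856
R_total = 6.61 + 0.2048 + 0.1856 = 7 m²·K/W
Q = A·ΔT/R = 219 × (17.5 − (-12.2)) / 7 = 929.1 W

929 W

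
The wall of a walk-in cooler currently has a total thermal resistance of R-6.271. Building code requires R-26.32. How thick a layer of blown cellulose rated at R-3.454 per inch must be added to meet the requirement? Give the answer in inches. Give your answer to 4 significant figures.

ΔR = 26.32 − 6.271 = 20.049 ft²·°F·h/BTU
L = ΔR / (R/in) = 20.049/3.454 = 5.8046 in

5.805 in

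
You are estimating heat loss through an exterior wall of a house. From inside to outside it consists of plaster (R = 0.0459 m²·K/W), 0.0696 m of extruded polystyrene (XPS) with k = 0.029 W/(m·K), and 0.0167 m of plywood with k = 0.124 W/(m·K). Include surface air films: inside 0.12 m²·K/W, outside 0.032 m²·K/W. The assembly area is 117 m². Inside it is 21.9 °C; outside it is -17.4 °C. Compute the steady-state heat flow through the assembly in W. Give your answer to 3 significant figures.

0.0696/0.029 = 2.4
0.0167/0.124 = 0.1347
R_total = 0.12 + 0.0459 + 2.4 + 0.1347 + 0.032 = 2.733 m²·K/W
Q = A·ΔT/R = 117 × (21.9 − (-17.4)) / 2.733 = 1683 W

1680 W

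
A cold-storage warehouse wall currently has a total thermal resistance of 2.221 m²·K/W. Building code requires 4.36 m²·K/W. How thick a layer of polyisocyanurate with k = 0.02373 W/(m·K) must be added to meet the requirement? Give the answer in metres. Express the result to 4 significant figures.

ΔR = 4.36 − 2.221 = 2.139 m²·K/W
L = ΔR × k = 2.139 × 0.02373 = 0.050758 m

0.05076 m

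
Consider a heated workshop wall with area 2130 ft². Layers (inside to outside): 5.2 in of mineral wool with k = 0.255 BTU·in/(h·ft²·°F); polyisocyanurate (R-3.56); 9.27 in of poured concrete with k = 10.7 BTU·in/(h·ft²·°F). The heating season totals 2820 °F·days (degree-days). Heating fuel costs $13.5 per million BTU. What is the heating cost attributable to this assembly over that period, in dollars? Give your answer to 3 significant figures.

5.2/0.255 = 20.39
9.27/10.7 = 0.8664
R_total = 20.39 + 3.56 + 0.8664 = 24.82 ft²·°F·h/BTU
E = A × HDD × 24 / R = 2130 × 2820 × 24 / 24.82 = 5809000 BTU
Cost = 5809000/10⁶ × 13.5 = $78.41

78.4 dollars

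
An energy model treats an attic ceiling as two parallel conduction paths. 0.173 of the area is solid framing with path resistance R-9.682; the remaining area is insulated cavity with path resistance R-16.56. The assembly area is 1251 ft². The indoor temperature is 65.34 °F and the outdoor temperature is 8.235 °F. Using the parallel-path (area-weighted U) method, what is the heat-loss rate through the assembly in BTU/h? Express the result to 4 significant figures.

4844 BTU/h

U_eff = 0.827/16.56 + 0.173/9.682 = 0.04994 + 0.017868 = 0.067808
R_eff = 1/U_eff = 14.748 ft²·°F·h/BTU
Q = 1251 × (65.34 − 8.235) / 14.748 = 4844.1 BTU/h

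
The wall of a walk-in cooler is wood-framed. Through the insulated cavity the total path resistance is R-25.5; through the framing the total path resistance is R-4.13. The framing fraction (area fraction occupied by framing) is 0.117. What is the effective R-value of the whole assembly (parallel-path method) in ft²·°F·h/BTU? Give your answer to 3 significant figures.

U_eff = 0.883/25.5 + 0.117/4.13 = 0.03463 + 0.02833 = 0.06296
R_eff = 1/U_eff = 15.88 ft²·°F·h/BTU

15.9 ft²·°F·h/BTU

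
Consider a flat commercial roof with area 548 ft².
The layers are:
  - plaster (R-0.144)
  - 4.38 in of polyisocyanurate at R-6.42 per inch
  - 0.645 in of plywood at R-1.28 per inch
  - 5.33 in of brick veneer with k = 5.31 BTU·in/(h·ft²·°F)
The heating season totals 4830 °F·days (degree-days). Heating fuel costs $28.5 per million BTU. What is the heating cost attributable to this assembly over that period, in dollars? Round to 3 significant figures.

4.38 × 6.42 = 28.12
0.645 × 1.28 = 0.8256
5.33/5.31 = 1.004
R_total = 0.144 + 28.12 + 0.8256 + 1.004 = 30.09 ft²·°F·h/BTU
E = A × HDD × 24 / R = 548 × 4830 × 24 / 30.09 = 2111000 BTU
Cost = 2111000/10⁶ × 28.5 = $60.16

60.2 dollars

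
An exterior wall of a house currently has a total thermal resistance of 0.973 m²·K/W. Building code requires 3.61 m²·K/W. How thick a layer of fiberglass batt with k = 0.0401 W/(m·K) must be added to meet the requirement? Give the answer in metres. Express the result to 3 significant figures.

0.106 m

ΔR = 3.61 − 0.973 = 2.637 m²·K/W
L = ΔR × k = 2.637 × 0.0401 = 0.1057 m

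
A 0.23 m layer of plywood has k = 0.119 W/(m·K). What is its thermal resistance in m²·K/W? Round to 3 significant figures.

1.93 m²·K/W

R = L/k = 0.23/0.119 = 1.933 m²·K/W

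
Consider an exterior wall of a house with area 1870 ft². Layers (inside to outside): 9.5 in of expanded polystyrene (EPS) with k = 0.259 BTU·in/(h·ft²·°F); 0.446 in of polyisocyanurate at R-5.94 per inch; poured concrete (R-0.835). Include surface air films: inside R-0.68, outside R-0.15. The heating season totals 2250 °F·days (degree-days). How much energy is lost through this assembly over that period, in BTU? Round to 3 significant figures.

2460000 BTU

9.5/0.259 = 36.68
0.446 × 5.94 = 2.649
R_total = 0.68 + 36.68 + 2.649 + 0.835 + 0.15 = 40.99 ft²·°F·h/BTU
E = A × HDD × 24 / R = 1870 × 2250 × 24 / 40.99 = 2463000 BTU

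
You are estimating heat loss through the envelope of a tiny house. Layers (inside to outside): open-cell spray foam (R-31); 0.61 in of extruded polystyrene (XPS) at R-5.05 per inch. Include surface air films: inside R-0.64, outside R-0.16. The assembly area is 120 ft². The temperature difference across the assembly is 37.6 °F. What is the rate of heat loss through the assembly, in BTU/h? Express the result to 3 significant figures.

129 BTU/h

0.61 × 5.05 = 3.08
R_total = 0.64 + 31 + 3.08 + 0.16 = 34.88 ft²·°F·h/BTU
Q = A·ΔT/R = 120 × 37.6 / 34.88 = 129.4 BTU/h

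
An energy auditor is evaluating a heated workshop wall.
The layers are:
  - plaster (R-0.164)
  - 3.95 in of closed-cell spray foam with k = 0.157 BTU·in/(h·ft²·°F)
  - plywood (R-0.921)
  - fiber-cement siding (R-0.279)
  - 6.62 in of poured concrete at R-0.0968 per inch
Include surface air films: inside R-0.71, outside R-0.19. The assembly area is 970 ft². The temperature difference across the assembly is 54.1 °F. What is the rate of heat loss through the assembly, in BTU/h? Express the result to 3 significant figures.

1870 BTU/h

3.95/0.157 = 25.16
6.62 × 0.0968 = 0.6408
R_total = 0.71 + 0.164 + 25.16 + 0.921 + 0.279 + 0.6408 + 0.19 = 28.06 ft²·°F·h/BTU
Q = A·ΔT/R = 970 × 54.1 / 28.06 = 1870 BTU/h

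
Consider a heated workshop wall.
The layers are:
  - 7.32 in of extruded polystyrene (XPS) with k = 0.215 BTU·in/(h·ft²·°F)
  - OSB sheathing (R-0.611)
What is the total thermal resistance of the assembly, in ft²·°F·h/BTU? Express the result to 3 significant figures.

34.7 ft²·°F·h/BTU

7.32/0.215 = 34.05
R_total = 34.05 + 0.611 = 34.66 ft²·°F·h/BTU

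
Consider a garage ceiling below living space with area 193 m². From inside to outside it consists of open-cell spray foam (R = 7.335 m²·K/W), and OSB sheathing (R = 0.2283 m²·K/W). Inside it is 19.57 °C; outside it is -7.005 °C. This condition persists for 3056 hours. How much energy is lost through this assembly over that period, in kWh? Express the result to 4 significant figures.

R_total = 7.335 + 0.2283 = 7.5633 m²·K/W
Q = 193 × (19.57 − (-7.005)) / 7.5633 = 678.14 W
E = 678.14 W × 3056 h / 1000 = 2072.4 kWh

2072 kWh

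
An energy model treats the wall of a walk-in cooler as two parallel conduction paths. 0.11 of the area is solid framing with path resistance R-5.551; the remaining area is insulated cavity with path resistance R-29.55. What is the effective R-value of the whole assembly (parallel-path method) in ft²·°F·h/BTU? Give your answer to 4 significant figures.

U_eff = 0.89/29.55 + 0.11/5.551 = 0.030118 + 0.019816 = 0.049935
R_eff = 1/U_eff = 20.026 ft²·°F·h/BTU

20.03 ft²·°F·h/BTU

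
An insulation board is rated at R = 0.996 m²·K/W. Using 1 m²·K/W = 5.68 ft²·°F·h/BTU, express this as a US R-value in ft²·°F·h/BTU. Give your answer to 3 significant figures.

R_US = 0.996 × 5.68 = 5.657

5.66 ft²·°F·h/BTU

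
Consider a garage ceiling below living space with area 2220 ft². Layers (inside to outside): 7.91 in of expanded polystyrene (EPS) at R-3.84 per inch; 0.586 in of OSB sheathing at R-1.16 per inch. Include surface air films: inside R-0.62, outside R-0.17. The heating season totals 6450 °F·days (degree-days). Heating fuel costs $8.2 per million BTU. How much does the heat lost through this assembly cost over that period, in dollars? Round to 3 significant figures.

88.5 dollars

7.91 × 3.84 = 30.37
0.586 × 1.16 = 0.6798
R_total = 0.62 + 30.37 + 0.6798 + 0.17 = 31.84 ft²·°F·h/BTU
E = A × HDD × 24 / R = 2220 × 6450 × 24 / 31.84 = 10790000 BTU
Cost = 10790000/10⁶ × 8.2 = $88.49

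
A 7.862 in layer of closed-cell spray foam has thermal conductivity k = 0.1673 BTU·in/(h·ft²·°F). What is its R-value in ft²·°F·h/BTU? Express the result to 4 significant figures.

R = L/k = 7.862/0.1673 = 46.993 ft²·°F·h/BTU

46.99 ft²·°F·h/BTU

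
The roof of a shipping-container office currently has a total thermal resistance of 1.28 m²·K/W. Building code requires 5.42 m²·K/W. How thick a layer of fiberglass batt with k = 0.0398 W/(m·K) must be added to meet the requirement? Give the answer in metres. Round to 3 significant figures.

0.165 m

ΔR = 5.42 − 1.28 = 4.14 m²·K/W
L = ΔR × k = 4.14 × 0.0398 = 0.1648 m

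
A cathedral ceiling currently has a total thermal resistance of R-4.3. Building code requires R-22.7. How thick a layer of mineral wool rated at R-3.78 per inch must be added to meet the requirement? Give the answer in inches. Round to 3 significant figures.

4.87 in

ΔR = 22.7 − 4.3 = 18.4 ft²·°F·h/BTU
L = ΔR / (R/in) = 18.4/3.78 = 4.868 in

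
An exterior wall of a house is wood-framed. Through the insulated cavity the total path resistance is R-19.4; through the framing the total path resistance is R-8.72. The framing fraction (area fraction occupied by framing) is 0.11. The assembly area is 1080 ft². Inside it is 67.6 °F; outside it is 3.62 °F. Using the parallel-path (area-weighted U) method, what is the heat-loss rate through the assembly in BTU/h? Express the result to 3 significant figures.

4040 BTU/h

U_eff = 0.89/19.4 + 0.11/8.72 = 0.04588 + 0.01261 = 0.05849
R_eff = 1/U_eff = 17.1 ft²·°F·h/BTU
Q = 1080 × (67.6 − 3.62) / 17.1 = 4042 BTU/h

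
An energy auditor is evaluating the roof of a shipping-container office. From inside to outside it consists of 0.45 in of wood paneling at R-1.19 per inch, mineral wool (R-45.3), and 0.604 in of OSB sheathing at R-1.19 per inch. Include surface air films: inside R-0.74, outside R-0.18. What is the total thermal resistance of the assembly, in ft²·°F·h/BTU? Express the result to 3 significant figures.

47.5 ft²·°F·h/BTU

0.45 × 1.19 = 0.5355
0.604 × 1.19 = 0.7188
R_total = 0.74 + 0.5355 + 45.3 + 0.7188 + 0.18 = 47.47 ft²·°F·h/BTU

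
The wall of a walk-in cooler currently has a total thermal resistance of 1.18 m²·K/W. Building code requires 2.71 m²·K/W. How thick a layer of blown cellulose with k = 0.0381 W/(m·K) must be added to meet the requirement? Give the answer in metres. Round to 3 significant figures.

ΔR = 2.71 − 1.18 = 1.53 m²·K/W
L = ΔR × k = 1.53 × 0.0381 = 0.05829 m

0.0583 m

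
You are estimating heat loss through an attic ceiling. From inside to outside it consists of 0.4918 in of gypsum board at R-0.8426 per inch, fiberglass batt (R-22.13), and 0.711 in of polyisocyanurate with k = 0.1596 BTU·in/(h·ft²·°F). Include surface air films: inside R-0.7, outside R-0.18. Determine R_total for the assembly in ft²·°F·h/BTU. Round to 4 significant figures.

27.88 ft²·°F·h/BTU

0.4918 × 0.8426 = 0.41439
0.711/0.1596 = 4.4549
R_total = 0.7 + 0.41439 + 22.13 + 4.4549 + 0.18 = 27.879 ft²·°F·h/BTU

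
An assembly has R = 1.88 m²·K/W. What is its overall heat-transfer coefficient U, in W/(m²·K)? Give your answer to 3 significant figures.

0.532 W/(m²·K)

U = 1/R = 1/1.88 = 0.5319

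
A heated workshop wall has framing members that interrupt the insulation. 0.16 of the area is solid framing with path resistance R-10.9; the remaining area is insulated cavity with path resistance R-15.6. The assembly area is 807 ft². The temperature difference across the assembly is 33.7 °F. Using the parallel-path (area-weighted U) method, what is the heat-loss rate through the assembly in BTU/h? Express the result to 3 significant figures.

1860 BTU/h

U_eff = 0.84/15.6 + 0.16/10.9 = 0.05385 + 0.01468 = 0.06853
R_eff = 1/U_eff = 14.59 ft²·°F·h/BTU
Q = 807 × 33.7 / 14.59 = 1864 BTU/h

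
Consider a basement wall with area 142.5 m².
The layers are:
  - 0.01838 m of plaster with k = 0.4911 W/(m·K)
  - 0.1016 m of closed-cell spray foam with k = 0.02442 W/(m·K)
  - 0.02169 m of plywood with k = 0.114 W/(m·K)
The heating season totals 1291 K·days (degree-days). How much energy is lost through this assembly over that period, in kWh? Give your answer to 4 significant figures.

0.01838/0.4911 = 0.037426
0.1016/0.02442 = 4.1605
0.02169/0.114 = 0.19026
R_total = 0.037426 + 4.1605 + 0.19026 = 4.3882 m²·K/W
E = A × HDD × 24 / R / 1000 = 142.5 × 1291 × 24 / 4.3882 / 1000 = 1006.2 kWh

1006 kWh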